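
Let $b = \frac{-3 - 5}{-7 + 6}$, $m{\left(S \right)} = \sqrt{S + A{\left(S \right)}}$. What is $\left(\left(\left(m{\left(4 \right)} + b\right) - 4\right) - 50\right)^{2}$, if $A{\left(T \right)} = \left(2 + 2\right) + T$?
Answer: $2128 - 184 \sqrt{3} \approx 1809.3$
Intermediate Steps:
$A{\left(T \right)} = 4 + T$
$m{\left(S \right)} = \sqrt{4 + 2 S}$ ($m{\left(S \right)} = \sqrt{S + \left(4 + S\right)} = \sqrt{4 + 2 S}$)
$b = 8$ ($b = - \frac{8}{-1} = \left(-8\right) \left(-1\right) = 8$)
$\left(\left(\left(m{\left(4 \right)} + b\right) - 4\right) - 50\right)^{2} = \left(\left(\left(\sqrt{4 + 2 \cdot 4} + 8\right) - 4\right) - 50\right)^{2} = \left(\left(\left(\sqrt{4 + 8} + 8\right) - 4\right) - 50\right)^{2} = \left(\left(\left(\sqrt{12} + 8\right) - 4\right) - 50\right)^{2} = \left(\left(\left(2 \sqrt{3} + 8\right) - 4\right) - 50\right)^{2} = \left(\left(\left(8 + 2 \sqrt{3}\right) - 4\right) - 50\right)^{2} = \left(\left(4 + 2 \sqrt{3}\right) - 50\right)^{2} = \left(-46 + 2 \sqrt{3}\right)^{2}$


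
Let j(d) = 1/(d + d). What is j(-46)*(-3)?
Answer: 3/92 ≈ 0.032609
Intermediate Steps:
j(d) = 1/(2*d)
j(-46)*(-3) = ((½)/(-46))*(-3) = ((½)*(-1/46))*(-3) = -1/92*(-3) = 3/92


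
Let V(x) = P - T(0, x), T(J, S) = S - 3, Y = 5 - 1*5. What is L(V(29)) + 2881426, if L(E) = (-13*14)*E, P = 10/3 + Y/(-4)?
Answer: 8656654/3 ≈ 2.8856e+6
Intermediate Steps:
Y = 0 (Y = 5 - 5 = 0)
T(J, S) = -3 + S
P = 10/3 (P = 10/3 + 0/(-4) = 10*(⅓) + 0*(-¼) = 10/3 + 0 = 10/3 ≈ 3.3333)
V(x) = 19/3 - x (V(x) = 10/3 - (-3 + x) = 10/3 + (3 - x) = 19/3 - x)
L(E) = -182*E
L(V(29)) + 2881426 = -182*(19/3 - 1*29) + 2881426 = -182*(19/3 - 29) + 2881426 = -182*(-68/3) + 2881426 = 12376/3 + 2881426 = 8656654/3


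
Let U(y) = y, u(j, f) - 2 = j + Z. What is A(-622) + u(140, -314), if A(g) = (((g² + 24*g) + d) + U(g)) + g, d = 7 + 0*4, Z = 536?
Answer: 371397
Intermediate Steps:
u(j, f) = 538 + j (u(j, f) = 2 + (j + 536) = 2 + (536 + j) = 538 + j)
d = 7 (d = 7 + 0 = 7)
A(g) = 7 + g² + 26*g (A(g) = (((g² + 24*g) + 7) + g) + g = ((7 + g² + 24*g) + g) + g = (7 + g² + 25*g) + g = 7 + g² + 26*g)
A(-622) + u(140, -314) = (7 + (-622)² + 26*(-622)) + (538 + 140) = (7 + 386884 - 16172) + 678 = 370719 + 678 = 371397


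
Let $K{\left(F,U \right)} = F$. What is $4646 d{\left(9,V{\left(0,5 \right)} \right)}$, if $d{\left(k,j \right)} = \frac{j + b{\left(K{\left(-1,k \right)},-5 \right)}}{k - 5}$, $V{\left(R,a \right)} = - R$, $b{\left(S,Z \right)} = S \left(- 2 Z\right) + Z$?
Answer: $- \frac{34845}{2} \approx -17423.0$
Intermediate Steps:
$b{\left(S,Z \right)} = Z - 2 S Z$ ($b{\left(S,Z \right)} = - 2 S Z + Z = Z - 2 S Z$)
$d{\left(k,j \right)} = \frac{-15 + j}{-5 + k}$ ($d{\left(k,j \right)} = \frac{j - 5 \left(1 - -2\right)}{k - 5} = \frac{j - 5 \left(1 + 2\right)}{-5 + k} = \frac{j - 15}{-5 + k} = \frac{-15 + j}{-5 + k}$)
$4646 d{\left(9,V{\left(0,5 \right)} \right)} = 4646 \frac{-15 - 0}{-5 + 9} = 4646 \frac{-15 + 0}{4} = 4646 \cdot \frac{1}{4} \left(-15\right) = 4646 \left(- \frac{15}{4}\right) = - \frac{34845}{2}$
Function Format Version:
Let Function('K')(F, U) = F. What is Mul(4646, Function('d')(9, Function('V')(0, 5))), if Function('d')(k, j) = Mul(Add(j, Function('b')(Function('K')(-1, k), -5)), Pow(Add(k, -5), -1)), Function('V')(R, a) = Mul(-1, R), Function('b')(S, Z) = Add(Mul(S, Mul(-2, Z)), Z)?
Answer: Rational(-34845, 2) ≈ -17423.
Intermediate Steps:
Function('b')(S, Z) = Add(Z, Mul(-2, S, Z)) (Function('b')(S, Z) = Add(Mul(-2, S, Z), Z) = Add(Z, Mul(-2, S, Z)))
Function('d')(k, j) = Mul(Pow(Add(-5, k), -1), Add(-15, j)) (Function('d')(k, j) = Mul(Add(j, Mul(-5, Add(1, Mul(-2, -1)))), Pow(Add(k, -5), -1)) = Mul(Add(j, Mul(-5, Add(1, 2))), Pow(Add(-5, k), -1)) = Mul(Add(j, Mul(-5, 3)), Pow(Add(-5, k), -1)) = Mul(Add(j, -15), Pow(Add(-5, k), -1)) = Mul(Add(-15, j), Pow(Add(-5, k), -1)) = Mul(Pow(Add(-5, k), -1), Add(-15, j)))
Mul(4646, Function('d')(9, Function('V')(0, 5))) = Mul(4646, Mul(Pow(Add(-5, 9), -1), Add(-15, Mul(-1, 0)))) = Mul(4646, Mul(Pow(4, -1), Add(-15, 0))) = Mul(4646, Mul(Rational(1, 4), -15)) = Mul(4646, Rational(-15, 4)) = Rational(-34845, 2)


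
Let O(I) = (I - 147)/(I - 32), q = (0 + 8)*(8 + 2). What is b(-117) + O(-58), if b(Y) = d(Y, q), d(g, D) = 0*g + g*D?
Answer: -168439/18 ≈ -9357.7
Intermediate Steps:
q = 80 (q = 8*10 = 80)
O(I) = (-147 + I)/(-32 + I)
d(g, D) = D*g (d(g, D) = 0 + D*g = D*g)
b(Y) = 80*Y
b(-117) + O(-58) = 80*(-117) + (-147 - 58)/(-32 - 58) = -9360 - 205/(-90) = -9360 - 1/90*(-205) = -9360 + 41/18 = -168439/18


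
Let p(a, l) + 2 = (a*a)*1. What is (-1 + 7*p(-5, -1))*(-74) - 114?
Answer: -11954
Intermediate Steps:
p(a, l) = -2 + a**2 (p(a, l) = -2 + (a*a)*1 = -2 + a**2*1 = -2 + a**2)
(-1 + 7*p(-5, -1))*(-74) - 114 = (-1 + 7*(-2 + (-5)**2))*(-74) - 114 = (-1 + 7*(-2 + 25))*(-74) - 114 = (-1 + 7*23)*(-74) - 114 = (-1 + 161)*(-74) - 114 = 160*(-74) - 114 = -11840 - 114 = -11954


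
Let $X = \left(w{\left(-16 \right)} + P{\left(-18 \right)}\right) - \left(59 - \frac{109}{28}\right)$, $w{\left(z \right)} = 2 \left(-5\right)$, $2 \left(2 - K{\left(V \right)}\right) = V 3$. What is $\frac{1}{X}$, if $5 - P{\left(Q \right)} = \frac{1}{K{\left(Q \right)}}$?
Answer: $- \frac{812}{48835} \approx -0.016627$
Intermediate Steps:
$K{\left(V \right)} = 2 - \frac{3 V}{2}$ ($K{\left(V \right)} = 2 - \frac{V 3}{2} = 2 - \frac{3 V}{2}$)
$w{\left(z \right)} = -10$
$P{\left(Q \right)} = 5 - \frac{1}{2 - \frac{3 Q}{2}}$
$X = - \frac{48835}{812}$ ($X = \left(-10 + \frac{3 \left(-6 + 5 \left(-18\right)\right)}{-4 + 3 \left(-18\right)}\right) - \left(59 - \frac{109}{28}\right) = \left(-10 + \frac{3 \left(-6 - 90\right)}{-4 - 54}\right) + \left(-59 + 109 \cdot \frac{1}{28}\right) = \left(-10 + 3 \frac{1}{-58} \left(-96\right)\right) + \left(-59 + \frac{109}{28}\right) = \left(-10 + 3 \left(- \frac{1}{58}\right) \left(-96\right)\right) - \frac{1543}{28} = \left(-10 + \frac{144}{29}\right) - \frac{1543}{28} = - \frac{146}{29} - \frac{1543}{28} = - \frac{48835}{812} \approx -60.142$)
$\frac{1}{X} = \frac{1}{- \frac{48835}{812}} = - \frac{812}{48835}$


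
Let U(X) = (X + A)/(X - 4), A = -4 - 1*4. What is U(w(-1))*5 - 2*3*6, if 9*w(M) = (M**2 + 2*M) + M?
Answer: -499/19 ≈ -26.263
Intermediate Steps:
A = -8 (A = -4 - 4 = -8)
w(M) = M/3 + M**2/9 (w(M) = ((M**2 + 2*M) + M)/9 = (M**2 + 3*M)/9 = M/3 + M**2/9)
U(X) = (-8 + X)/(-4 + X) (U(X) = (X - 8)/(X - 4) = (-8 + X)/(-4 + X))
U(w(-1))*5 - 2*3*6 = ((-8 + (1/9)*(-1)*(3 - 1))/(-4 + (1/9)*(-1)*(3 - 1)))*5 - 2*3*6 = ((-8 + (1/9)*(-1)*2)/(-4 + (1/9)*(-1)*2))*5 - 6*6 = ((-8 - 2/9)/(-4 - 2/9))*5 - 36 = (-74/9/(-38/9))*5 - 36 = -9/38*(-74/9)*5 - 36 = (37/19)*5 - 36 = 185/19 - 36 = -499/19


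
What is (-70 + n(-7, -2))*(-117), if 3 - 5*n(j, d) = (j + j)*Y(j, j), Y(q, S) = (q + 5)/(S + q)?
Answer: 8073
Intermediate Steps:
Y(q, S) = (5 + q)/(S + q)
n(j, d) = -2/5 - j/5 (n(j, d) = 3/5 - (j + j)*(5 + j)/(j + j)/5 = 3/5 - 2*j*(5 + j)/((2*j))/5 = 3/5 - 2*j*(1/(2*j))*(5 + j)/5 = 3/5 - 2*j*(5 + j)/(2*j)/5 = 3/5 - (5 + j)/5 = 3/5 + (-1 - j/5) = -2/5 - j/5)
(-70 + n(-7, -2))*(-117) = (-70 + (-2/5 - 1/5*(-7)))*(-117) = (-70 + (-2/5 + 7/5))*(-117) = (-70 + 1)*(-117) = -69*(-117) = 8073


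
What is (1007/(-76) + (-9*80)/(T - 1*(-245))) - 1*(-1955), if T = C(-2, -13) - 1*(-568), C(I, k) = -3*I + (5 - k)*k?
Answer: 100907/52 ≈ 1940.5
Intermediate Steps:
C(I, k) = -3*I + k*(5 - k)
T = 340 (T = (-1*(-13)² - 3*(-2) + 5*(-13)) - 1*(-568) = (-1*169 + 6 - 65) + 568 = (-169 + 6 - 65) + 568 = -228 + 568 = 340)
(1007/(-76) + (-9*80)/(T - 1*(-245))) - 1*(-1955) = (1007/(-76) + (-9*80)/(340 - 1*(-245))) - 1*(-1955) = (1007*(-1/76) - 720/(340 + 245)) + 1955 = (-53/4 - 720/585) + 1955 = (-53/4 - 720*1/585) + 1955 = (-53/4 - 16/13) + 1955 = -753/52 + 1955 = 100907/52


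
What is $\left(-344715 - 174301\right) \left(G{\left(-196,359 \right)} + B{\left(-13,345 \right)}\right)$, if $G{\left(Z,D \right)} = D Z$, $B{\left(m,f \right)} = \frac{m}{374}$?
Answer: $\frac{6829251194692}{187} \approx 3.652 \cdot 10^{10}$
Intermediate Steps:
$B{\left(m,f \right)} = \frac{m}{374}$ ($B{\left(m,f \right)} = m \frac{1}{374} = \frac{m}{374}$)
$\left(-344715 - 174301\right) \left(G{\left(-196,359 \right)} + B{\left(-13,345 \right)}\right) = \left(-344715 - 174301\right) \left(359 \left(-196\right) + \frac{1}{374} \left(-13\right)\right) = - 519016 \left(-70364 - \frac{13}{374}\right) = \left(-519016\right) \left(- \frac{26316149}{374}\right) = \frac{6829251194692}{187}$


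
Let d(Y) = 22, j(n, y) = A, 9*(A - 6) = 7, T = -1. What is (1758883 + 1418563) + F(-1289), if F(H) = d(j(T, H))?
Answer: 3177468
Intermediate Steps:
A = 61/9 (A = 6 + (⅑)*7 = 6 + 7/9 = 61/9 ≈ 6.7778)
j(n, y) = 61/9
F(H) = 22
(1758883 + 1418563) + F(-1289) = (1758883 + 1418563) + 22 = 3177446 + 22 = 3177468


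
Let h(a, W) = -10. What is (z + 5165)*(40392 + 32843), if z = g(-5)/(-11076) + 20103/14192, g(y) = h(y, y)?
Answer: 14868759432673645/39297648 ≈ 3.7836e+8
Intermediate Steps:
g(y) = -10
z = 55700687/39297648 (z = -10/(-11076) + 20103/14192 = -10*(-1/11076) + 20103*(1/14192) = 5/5538 + 20103/14192 = 55700687/39297648 ≈ 1.4174)
(z + 5165)*(40392 + 32843) = (55700687/39297648 + 5165)*(40392 + 32843) = (203028052607/39297648)*73235 = 14868759432673645/39297648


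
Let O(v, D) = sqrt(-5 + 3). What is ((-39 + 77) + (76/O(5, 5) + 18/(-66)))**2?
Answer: (415 - 418*I*sqrt(2))**2/121 ≈ -1464.7 - 4054.9*I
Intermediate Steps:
O(v, D) = I*sqrt(2) (O(v, D) = sqrt(-2) = I*sqrt(2))
((-39 + 77) + (76/O(5, 5) + 18/(-66)))**2 = ((-39 + 77) + (76/((I*sqrt(2))) + 18/(-66)))**2 = (38 + (76*(-I*sqrt(2)/2) + 18*(-1/66)))**2 = (38 + (-38*I*sqrt(2) - 3/11))**2 = (38 + (-3/11 - 38*I*sqrt(2)))**2 = (415/11 - 38*I*sqrt(2))**2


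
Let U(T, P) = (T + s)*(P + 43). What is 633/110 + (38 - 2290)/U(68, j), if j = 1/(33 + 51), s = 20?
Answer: 2050569/397430 ≈ 5.1596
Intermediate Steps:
j = 1/84 ≈ 0.011905
U(T, P) = (20 + T)*(43 + P) (U(T, P) = (T + 20)*(P + 43) = (20 + T)*(43 + P))
633/110 + (38 - 2290)/U(68, j) = 633/110 + (38 - 2290)/(860 + 20*(1/84) + 43*68 + (1/84)*68) = 633*(1/110) - 2252/(860 + 5/21 + 2924 + 17/21) = 633/110 - 2252/79486/21 = 633/110 - 2252*21/79486 = 633/110 - 23646/39743 = 2050569/397430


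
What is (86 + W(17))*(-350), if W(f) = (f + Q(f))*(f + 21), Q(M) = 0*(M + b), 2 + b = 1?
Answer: -256200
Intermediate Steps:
b = -1 (b = -2 + 1 = -1)
Q(M) = 0 (Q(M) = 0*(M - 1) = 0*(-1 + M) = 0)
W(f) = f*(21 + f) (W(f) = (f + 0)*(f + 21) = f*(21 + f))
(86 + W(17))*(-350) = (86 + 17*(21 + 17))*(-350) = (86 + 17*38)*(-350) = (86 + 646)*(-350) = 732*(-350) = -256200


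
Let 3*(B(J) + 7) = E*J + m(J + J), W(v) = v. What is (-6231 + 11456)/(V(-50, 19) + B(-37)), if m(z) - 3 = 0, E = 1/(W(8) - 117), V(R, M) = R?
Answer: -68343/731 ≈ -93.492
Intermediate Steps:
E = -1/109 (E = 1/(8 - 117) = 1/(-109) = -1/109 ≈ -0.0091743)
m(z) = 3 (m(z) = 3 + 0 = 3)
B(J) = -6 - J/327 (B(J) = -7 + (-J/109 + 3)/3 = -7 + (3 - J/109)/3 = -7 + (1 - J/327) = -6 - J/327)
(-6231 + 11456)/(V(-50, 19) + B(-37)) = (-6231 + 11456)/(-50 + (-6 - 1/327*(-37))) = 5225/(-50 + (-6 + 37/327)) = 5225/(-50 - 1925/327) = 5225/(-18275/327) = 5225*(-327/18275) = -68343/731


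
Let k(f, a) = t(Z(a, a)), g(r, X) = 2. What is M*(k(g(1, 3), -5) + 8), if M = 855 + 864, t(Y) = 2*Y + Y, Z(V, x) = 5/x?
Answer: 8595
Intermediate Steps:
t(Y) = 3*Y
k(f, a) = 15/a (k(f, a) = 3*(5/a) = 15/a)
M = 1719
M*(k(g(1, 3), -5) + 8) = 1719*(15/(-5) + 8) = 1719*(15*(-⅕) + 8) = 1719*(-3 + 8) = 1719*5 = 8595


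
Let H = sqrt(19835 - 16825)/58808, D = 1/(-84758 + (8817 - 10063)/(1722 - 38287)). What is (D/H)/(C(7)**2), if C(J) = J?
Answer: -53757863*sqrt(3010)/11427433107244 ≈ -0.00025809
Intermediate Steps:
D = -36565/3099175024 (D = 1/(-84758 - 1246/(-36565)) = 1/(-84758 - 1246*(-1/36565)) = 1/(-84758 + 1246/36565) = 1/(-3099175024/36565) = -36565/3099175024 ≈ -1.1798e-5)
H = sqrt(3010)/58808 (H = sqrt(3010)*(1/58808) = sqrt(3010)/58808 ≈ 0.00093293)
(D/H)/(C(7)**2) = (-36565*29404*sqrt(3010)/1505/3099175024)/(7**2) = -53757863*sqrt(3010)/233212920556/49 = -53757863*sqrt(3010)/233212920556*(1/49) = -53757863*sqrt(3010)/11427433107244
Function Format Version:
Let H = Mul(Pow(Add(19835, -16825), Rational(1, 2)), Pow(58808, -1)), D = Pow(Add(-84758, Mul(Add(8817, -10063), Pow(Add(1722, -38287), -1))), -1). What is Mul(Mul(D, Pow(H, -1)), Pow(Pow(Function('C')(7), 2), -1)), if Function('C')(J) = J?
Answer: Mul(Rational(-53757863, 11427433107244), Pow(3010, Rational(1, 2))) ≈ -0.00025809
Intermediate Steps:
D = Rational(-36565, 3099175024) (D = Pow(Add(-84758, Mul(-1246, Pow(-36565, -1))), -1) = Pow(Add(-84758, Mul(-1246, Rational(-1, 36565))), -1) = Pow(Add(-84758, Rational(1246, 36565)), -1) = Pow(Rational(-3099175024, 36565), -1) = Rational(-36565, 3099175024) ≈ -1.1798e-5)
H = Mul(Rational(1, 58808), Pow(3010, Rational(1, 2))) (H = Mul(Pow(3010, Rational(1, 2)), Rational(1, 58808)) = Mul(Rational(1, 58808), Pow(3010, Rational(1, 2))) ≈ 0.00093293)
Mul(Mul(D, Pow(H, -1)), Pow(Pow(Function('C')(7), 2), -1)) = Mul(Mul(Rational(-36565, 3099175024), Pow(Mul(Rational(1, 58808), Pow(3010, Rational(1, 2))), -1)), Pow(Pow(7, 2), -1)) = Mul(Mul(Rational(-36565, 3099175024), Mul(Rational(29404, 1505), Pow(3010, Rational(1, 2)))), Pow(49, -1)) = Mul(Mul(Rational(-53757863, 233212920556), Pow(3010, Rational(1, 2))), Rational(1, 49)) = Mul(Rational(-53757863, 11427433107244), Pow(3010, Rational(1, 2)))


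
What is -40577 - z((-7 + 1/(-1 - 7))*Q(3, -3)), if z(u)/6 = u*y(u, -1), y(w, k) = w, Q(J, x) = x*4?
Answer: -168877/2 ≈ -84439.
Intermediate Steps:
Q(J, x) = 4*x
z(u) = 6*u**2 (z(u) = 6*(u*u) = 6*u**2)
-40577 - z((-7 + 1/(-1 - 7))*Q(3, -3)) = -40577 - 6*((-7 + 1/(-1 - 7))*(4*(-3)))**2 = -40577 - 6*((-7 + 1/(-8))*(-12))**2 = -40577 - 6*((-7 - 1/8)*(-12))**2 = -40577 - 6*(-57/8*(-12))**2 = -40577 - 6*(171/2)**2 = -40577 - 6*29241/4 = -40577 - 1*87723/2 = -40577 - 87723/2 = -168877/2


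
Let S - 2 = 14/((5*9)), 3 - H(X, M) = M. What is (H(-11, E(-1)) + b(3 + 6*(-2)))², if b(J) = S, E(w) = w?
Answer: 80656/2025 ≈ 39.830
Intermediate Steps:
H(X, M) = 3 - M
S = 104/45 (S = 2 + 14/((5*9)) = 2 + 14/45 = 104/45 ≈ 2.3111)
b(J) = 104/45
(H(-11, E(-1)) + b(3 + 6*(-2)))² = ((3 - 1*(-1)) + 104/45)² = ((3 + 1) + 104/45)² = (4 + 104/45)² = (284/45)² = 80656/2025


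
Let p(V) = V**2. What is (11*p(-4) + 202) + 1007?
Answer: 1385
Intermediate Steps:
(11*p(-4) + 202) + 1007 = (11*(-4)**2 + 202) + 1007 = (11*16 + 202) + 1007 = (176 + 202) + 1007 = 378 + 1007 = 1385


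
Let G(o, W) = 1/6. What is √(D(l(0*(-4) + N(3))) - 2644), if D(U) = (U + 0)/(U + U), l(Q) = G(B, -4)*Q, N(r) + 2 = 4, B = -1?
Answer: I*√10574/2 ≈ 51.415*I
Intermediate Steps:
G(o, W) = ⅙
N(r) = 2 (N(r) = -2 + 4 = 2)
l(Q) = Q/6
D(U) = ½ (D(U) = U/((2*U)) = U*(1/(2*U)) = ½)
√(D(l(0*(-4) + N(3))) - 2644) = √(½ - 2644) = √(-5287/2) = I*√10574/2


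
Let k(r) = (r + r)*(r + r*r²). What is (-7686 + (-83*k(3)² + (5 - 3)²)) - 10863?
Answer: -2707745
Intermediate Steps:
k(r) = 2*r*(r + r³) (k(r) = (2*r)*(r + r³) = 2*r*(r + r³))
(-7686 + (-83*k(3)² + (5 - 3)²)) - 10863 = (-7686 + (-83*324*(1 + 3²)² + (5 - 3)²)) - 10863 = (-7686 + (-83*324*(1 + 9)² + 2²)) - 10863 = (-7686 + (-83*(2*9*10)² + 4)) - 10863 = (-7686 + (-83*180² + 4)) - 10863 = (-7686 + (-83*32400 + 4)) - 10863 = (-7686 + (-2689200 + 4)) - 10863 = (-7686 - 2689196) - 10863 = -2696882 - 10863 = -2707745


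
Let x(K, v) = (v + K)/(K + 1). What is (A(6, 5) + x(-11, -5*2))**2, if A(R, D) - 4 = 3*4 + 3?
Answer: 44521/100 ≈ 445.21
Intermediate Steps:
A(R, D) = 19 (A(R, D) = 4 + (3*4 + 3) = 4 + (12 + 3) = 4 + 15 = 19)
x(K, v) = (K + v)/(1 + K)
(A(6, 5) + x(-11, -5*2))**2 = (19 + (-11 - 5*2)/(1 - 11))**2 = (19 + (-11 - 10)/(-10))**2 = (19 - 1/10*(-21))**2 = (19 + 21/10)**2 = (211/10)**2 = 44521/100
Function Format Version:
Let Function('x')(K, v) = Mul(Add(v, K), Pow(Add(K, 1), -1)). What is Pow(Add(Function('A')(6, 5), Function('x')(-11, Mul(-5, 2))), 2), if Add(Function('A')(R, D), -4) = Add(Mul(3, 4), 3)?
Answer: Rational(44521, 100) ≈ 445.21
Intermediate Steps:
Function('A')(R, D) = 19 (Function('A')(R, D) = Add(4, Add(Mul(3, 4), 3)) = Add(4, Add(12, 3)) = Add(4, 15) = 19)
Function('x')(K, v) = Mul(Pow(Add(1, K), -1), Add(K, v)) (Function('x')(K, v) = Mul(Add(K, v), Pow(Add(1, K), -1)) = Mul(Pow(Add(1, K), -1), Add(K, v)))
Pow(Add(Function('A')(6, 5), Function('x')(-11, Mul(-5, 2))), 2) = Pow(Add(19, Mul(Pow(Add(1, -11), -1), Add(-11, Mul(-5, 2)))), 2) = Pow(Add(19, Mul(Pow(-10, -1), Add(-11, -10))), 2) = Pow(Add(19, Mul(Rational(-1, 10), -21)), 2) = Pow(Add(19, Rational(21, 10)), 2) = Pow(Rational(211, 10), 2) = Rational(44521, 100)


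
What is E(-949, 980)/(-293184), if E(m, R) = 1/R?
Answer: -1/287320320 ≈ -3.4804e-9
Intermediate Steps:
E(-949, 980)/(-293184) = 1/(980*(-293184)) = (1/980)*(-1/293184) = -1/287320320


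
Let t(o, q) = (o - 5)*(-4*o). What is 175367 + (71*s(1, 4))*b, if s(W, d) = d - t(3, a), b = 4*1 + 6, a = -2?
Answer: 161167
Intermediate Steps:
t(o, q) = -4*o*(-5 + o) (t(o, q) = (-5 + o)*(-4*o) = -4*o*(-5 + o))
b = 10 (b = 4 + 6 = 10)
s(W, d) = -24 + d (s(W, d) = d - 4*3*(5 - 1*3) = d - 4*3*(5 - 3) = d - 4*3*2 = d - 1*24 = d - 24 = -24 + d)
175367 + (71*s(1, 4))*b = 175367 + (71*(-24 + 4))*10 = 175367 + (71*(-20))*10 = 175367 - 1420*10 = 175367 - 14200 = 161167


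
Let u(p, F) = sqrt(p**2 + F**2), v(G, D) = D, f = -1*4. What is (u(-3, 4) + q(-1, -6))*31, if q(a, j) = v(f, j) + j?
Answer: -217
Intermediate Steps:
f = -4
q(a, j) = 2*j (q(a, j) = j + j = 2*j)
u(p, F) = sqrt(F**2 + p**2)
(u(-3, 4) + q(-1, -6))*31 = (sqrt(4**2 + (-3)**2) + 2*(-6))*31 = (sqrt(16 + 9) - 12)*31 = (sqrt(25) - 12)*31 = (5 - 12)*31 = -7*31 = -217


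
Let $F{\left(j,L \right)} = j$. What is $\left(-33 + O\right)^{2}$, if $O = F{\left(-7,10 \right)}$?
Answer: $1600$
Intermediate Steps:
$O = -7$
$\left(-33 + O\right)^{2} = \left(-33 - 7\right)^{2} = \left(-40\right)^{2} = 1600$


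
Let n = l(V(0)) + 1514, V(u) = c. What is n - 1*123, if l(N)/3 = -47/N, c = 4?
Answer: 5423/4 ≈ 1355.8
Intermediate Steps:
V(u) = 4
l(N) = -141/N (l(N) = 3*(-47/N) = -141/N)
n = 5915/4 (n = -141/4 + 1514 = 5915/4 ≈ 1478.8)
n - 1*123 = 5915/4 - 1*123 = 5915/4 - 123 = 5423/4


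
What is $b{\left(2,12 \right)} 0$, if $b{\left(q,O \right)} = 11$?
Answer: $0$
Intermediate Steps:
$b{\left(2,12 \right)} 0 = 11 \cdot 0 = 0$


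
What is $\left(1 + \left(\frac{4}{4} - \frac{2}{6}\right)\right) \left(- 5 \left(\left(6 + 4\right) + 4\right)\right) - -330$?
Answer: $\frac{640}{3} \approx 213.33$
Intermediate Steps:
$\left(1 + \left(\frac{4}{4} - \frac{2}{6}\right)\right) \left(- 5 \left(\left(6 + 4\right) + 4\right)\right) - -330 = \left(1 + \left(4 \cdot \frac{1}{4} - \frac{1}{3}\right)\right) \left(- 5 \left(10 + 4\right)\right) + 330 = \left(1 + \left(1 - \frac{1}{3}\right)\right) \left(\left(-5\right) 14\right) + 330 = \left(1 + \frac{2}{3}\right) \left(-70\right) + 330 = \frac{5}{3} \left(-70\right) + 330 = - \frac{350}{3} + 330 = \frac{640}{3}$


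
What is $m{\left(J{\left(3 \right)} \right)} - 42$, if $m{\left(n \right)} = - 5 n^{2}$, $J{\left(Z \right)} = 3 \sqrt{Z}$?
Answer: $-177$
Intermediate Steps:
$m{\left(J{\left(3 \right)} \right)} - 42 = - 5 \left(3 \sqrt{3}\right)^{2} - 42 = \left(-5\right) 27 - 42 = -135 - 42 = -177$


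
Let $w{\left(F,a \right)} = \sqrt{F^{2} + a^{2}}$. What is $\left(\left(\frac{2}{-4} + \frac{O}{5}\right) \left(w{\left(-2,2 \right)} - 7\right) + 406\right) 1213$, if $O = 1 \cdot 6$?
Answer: $\frac{4865343}{10} + \frac{8491 \sqrt{2}}{5} \approx 4.8894 \cdot 10^{5}$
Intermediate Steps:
$O = 6$
$\left(\left(\frac{2}{-4} + \frac{O}{5}\right) \left(w{\left(-2,2 \right)} - 7\right) + 406\right) 1213 = \left(\left(\frac{2}{-4} + \frac{6}{5}\right) \left(\sqrt{\left(-2\right)^{2} + 2^{2}} - 7\right) + 406\right) 1213 = \left(\left(2 \left(- \frac{1}{4}\right) + 6 \cdot \frac{1}{5}\right) \left(\sqrt{4 + 4} - 7\right) + 406\right) 1213 = \left(\left(- \frac{1}{2} + \frac{6}{5}\right) \left(\sqrt{8} - 7\right) + 406\right) 1213 = \left(\frac{7 \left(2 \sqrt{2} - 7\right)}{10} + 406\right) 1213 = \left(\frac{7 \left(-7 + 2 \sqrt{2}\right)}{10} + 406\right) 1213 = \left(\left(- \frac{49}{10} + \frac{7 \sqrt{2}}{5}\right) + 406\right) 1213 = \left(\frac{4011}{10} + \frac{7 \sqrt{2}}{5}\right) 1213 = \frac{4865343}{10} + \frac{8491 \sqrt{2}}{5}$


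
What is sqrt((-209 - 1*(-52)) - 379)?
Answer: 2*I*sqrt(134) ≈ 23.152*I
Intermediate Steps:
sqrt((-209 - 1*(-52)) - 379) = sqrt((-209 + 52) - 379) = sqrt(-157 - 379) = sqrt(-536) = 2*I*sqrt(134)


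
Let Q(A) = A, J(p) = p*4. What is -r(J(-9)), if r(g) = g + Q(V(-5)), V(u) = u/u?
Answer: 35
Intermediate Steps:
J(p) = 4*p
V(u) = 1
r(g) = 1 + g (r(g) = g + 1 = 1 + g)
-r(J(-9)) = -(1 + 4*(-9)) = -(1 - 36) = -1*(-35) = 35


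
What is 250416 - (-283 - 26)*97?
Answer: 280389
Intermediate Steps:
250416 - (-283 - 26)*97 = 250416 - (-309)*97 = 250416 - 1*(-29973) = 250416 + 29973 = 280389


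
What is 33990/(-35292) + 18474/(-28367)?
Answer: -269363123/166854694 ≈ -1.6144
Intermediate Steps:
33990/(-35292) + 18474/(-28367) = 33990*(-1/35292) + 18474*(-1/28367) = -5665/5882 - 18474/28367 = -269363123/166854694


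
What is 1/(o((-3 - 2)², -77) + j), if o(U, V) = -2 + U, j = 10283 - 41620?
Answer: -1/31314 ≈ -3.1935e-5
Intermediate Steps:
j = -31337
1/(o((-3 - 2)², -77) + j) = 1/((-2 + (-3 - 2)²) - 31337) = 1/((-2 + (-5)²) - 31337) = 1/((-2 + 25) - 31337) = 1/(23 - 31337) = 1/(-31314) = -1/31314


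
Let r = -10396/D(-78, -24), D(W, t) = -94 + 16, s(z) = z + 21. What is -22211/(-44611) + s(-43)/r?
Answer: 5512610/16563427 ≈ 0.33282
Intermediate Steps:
s(z) = 21 + z
D(W, t) = -78
r = 5198/39 (r = -10396/(-78) = -10396*(-1/78) = 5198/39 ≈ 133.28)
-22211/(-44611) + s(-43)/r = -22211/(-44611) + (21 - 43)/(5198/39) = -22211*(-1/44611) - 22*39/5198 = 3173/6373 - 429/2599 = 5512610/16563427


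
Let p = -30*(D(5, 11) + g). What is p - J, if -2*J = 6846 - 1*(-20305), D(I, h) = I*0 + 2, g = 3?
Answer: 26851/2 ≈ 13426.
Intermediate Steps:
D(I, h) = 2 (D(I, h) = 0 + 2 = 2)
J = -27151/2 (J = -(6846 - 1*(-20305))/2 = -(6846 + 20305)/2 = -½*27151 = -27151/2 ≈ -13576.)
p = -150 (p = -30*(2 + 3) = -30*5 = -150)
p - J = -150 - 1*(-27151/2) = -150 + 27151/2 = 26851/2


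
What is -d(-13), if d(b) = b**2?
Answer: -169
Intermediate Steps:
-d(-13) = -1*(-13)**2 = -1*169 = -169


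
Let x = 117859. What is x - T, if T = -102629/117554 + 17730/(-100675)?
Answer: 278968818581009/2366949790 ≈ 1.1786e+5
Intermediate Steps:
T = -2483281399/2366949790 (T = -102629*1/117554 + 17730*(-1/100675) = -102629/117554 - 3546/20135 = -2483281399/2366949790 ≈ -1.0491)
x - T = 117859 - 1*(-2483281399/2366949790) = 117859 + 2483281399/2366949790 = 278968818581009/2366949790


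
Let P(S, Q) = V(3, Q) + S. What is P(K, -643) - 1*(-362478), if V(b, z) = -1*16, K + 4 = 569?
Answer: 363027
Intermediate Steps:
K = 565 (K = -4 + 569 = 565)
V(b, z) = -16
P(S, Q) = -16 + S
P(K, -643) - 1*(-362478) = (-16 + 565) - 1*(-362478) = 549 + 362478 = 363027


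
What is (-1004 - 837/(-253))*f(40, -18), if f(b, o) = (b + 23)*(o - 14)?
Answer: 510400800/253 ≈ 2.0174e+6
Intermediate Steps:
f(b, o) = (-14 + o)*(23 + b) (f(b, o) = (23 + b)*(-14 + o) = (-14 + o)*(23 + b))
(-1004 - 837/(-253))*f(40, -18) = (-1004 - 837/(-253))*(-322 - 14*40 + 23*(-18) + 40*(-18)) = (-1004 - 837*(-1/253))*(-322 - 560 - 414 - 720) = (-1004 + 837/253)*(-2016) = -253175/253*(-2016) = 510400800/253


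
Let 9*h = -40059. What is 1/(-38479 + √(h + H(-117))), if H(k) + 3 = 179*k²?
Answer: -5497/211169652 - √2445877/1478187564 ≈ -2.7089e-5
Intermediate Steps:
h = -4451 (h = (⅑)*(-40059) = -4451)
H(k) = -3 + 179*k²
1/(-38479 + √(h + H(-117))) = 1/(-38479 + √(-4451 + (-3 + 179*(-117)²))) = 1/(-38479 + √(-4451 + (-3 + 179*13689))) = 1/(-38479 + √(-4451 + (-3 + 2450331))) = 1/(-38479 + √(-4451 + 2450328)) = 1/(-38479 + √2445877)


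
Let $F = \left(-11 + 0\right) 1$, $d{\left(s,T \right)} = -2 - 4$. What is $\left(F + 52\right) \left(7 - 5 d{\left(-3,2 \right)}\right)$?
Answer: $1517$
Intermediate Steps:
$d{\left(s,T \right)} = -6$
$F = -11$ ($F = \left(-11\right) 1 = -11$)
$\left(F + 52\right) \left(7 - 5 d{\left(-3,2 \right)}\right) = \left(-11 + 52\right) \left(7 - -30\right) = 41 \left(7 + 30\right) = 41 \cdot 37 = 1517$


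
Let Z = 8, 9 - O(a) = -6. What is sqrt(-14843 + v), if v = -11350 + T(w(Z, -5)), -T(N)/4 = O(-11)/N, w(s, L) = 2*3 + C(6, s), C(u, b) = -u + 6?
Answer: I*sqrt(26203) ≈ 161.87*I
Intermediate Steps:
C(u, b) = 6 - u
O(a) = 15 (O(a) = 9 - 1*(-6) = 9 + 6 = 15)
w(s, L) = 6 (w(s, L) = 2*3 + (6 - 1*6) = 6 + (6 - 6) = 6 + 0 = 6)
T(N) = -60/N
v = -11360 (v = -11350 - 60/6 = -11350 - 60*1/6 = -11350 - 10 = -11360)
sqrt(-14843 + v) = sqrt(-14843 - 11360) = sqrt(-26203) = I*sqrt(26203)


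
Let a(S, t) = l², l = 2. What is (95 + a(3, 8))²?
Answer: 9801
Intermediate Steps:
a(S, t) = 4 (a(S, t) = 2² = 4)
(95 + a(3, 8))² = (95 + 4)² = 99² = 9801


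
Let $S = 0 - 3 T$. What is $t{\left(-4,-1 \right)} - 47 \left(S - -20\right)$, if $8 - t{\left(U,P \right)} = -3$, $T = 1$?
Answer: $-788$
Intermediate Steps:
$t{\left(U,P \right)} = 11$ ($t{\left(U,P \right)} = 8 - -3 = 8 + 3 = 11$)
$S = -3$ ($S = 0 - 3 = -3$)
$t{\left(-4,-1 \right)} - 47 \left(S - -20\right) = 11 - 47 \left(-3 - -20\right) = 11 - 47 \left(-3 + 20\right) = 11 - 799 = -788$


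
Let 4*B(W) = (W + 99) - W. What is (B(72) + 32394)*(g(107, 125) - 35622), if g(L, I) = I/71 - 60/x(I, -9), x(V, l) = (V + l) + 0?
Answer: -4755385710075/4118 ≈ -1.1548e+9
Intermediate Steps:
x(V, l) = V + l
B(W) = 99/4 (B(W) = ((W + 99) - W)/4 = ((99 + W) - W)/4 = (¼)*99 = 99/4)
g(L, I) = -60/(-9 + I) + I/71 (g(L, I) = I/71 - 60/(I - 9) = I*(1/71) - 60/(-9 + I) = I/71 - 60/(-9 + I) = -60/(-9 + I) + I/71)
(B(72) + 32394)*(g(107, 125) - 35622) = (99/4 + 32394)*((-4260 + 125*(-9 + 125))/(71*(-9 + 125)) - 35622) = 129675*((1/71)*(-4260 + 125*116)/116 - 35622)/4 = 129675*((1/71)*(1/116)*(-4260 + 14500) - 35622)/4 = 129675*((1/71)*(1/116)*10240 - 35622)/4 = 129675*(2560/2059 - 35622)/4 = (129675/4)*(-73343138/2059) = -4755385710075/4118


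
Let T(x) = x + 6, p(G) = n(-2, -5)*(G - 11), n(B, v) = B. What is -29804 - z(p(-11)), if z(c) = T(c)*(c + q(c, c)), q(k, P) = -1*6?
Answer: -31704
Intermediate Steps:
p(G) = 22 - 2*G (p(G) = -2*(G - 11) = -2*(-11 + G) = 22 - 2*G)
T(x) = 6 + x
q(k, P) = -6
z(c) = (-6 + c)*(6 + c) (z(c) = (6 + c)*(c - 6) = (6 + c)*(-6 + c) = (-6 + c)*(6 + c))
-29804 - z(p(-11)) = -29804 - (-36 + (22 - 2*(-11))**2) = -29804 - (-36 + (22 + 22)**2) = -29804 - (-36 + 44**2) = -29804 - (-36 + 1936) = -29804 - 1*1900 = -29804 - 1900 = -31704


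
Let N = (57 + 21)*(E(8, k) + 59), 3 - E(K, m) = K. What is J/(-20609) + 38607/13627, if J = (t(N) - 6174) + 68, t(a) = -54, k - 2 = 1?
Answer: 879593983/280838843 ≈ 3.1320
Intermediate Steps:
k = 3 (k = 2 + 1 = 3)
E(K, m) = 3 - K
N = 4212 (N = (57 + 21)*((3 - 1*8) + 59) = 78*((3 - 8) + 59) = 78*(-5 + 59) = 78*54 = 4212)
J = -6160 (J = (-54 - 6174) + 68 = -6228 + 68 = -6160)
J/(-20609) + 38607/13627 = -6160/(-20609) + 38607/13627 = -6160*(-1/20609) + 38607*(1/13627) = 6160/20609 + 38607/13627 = 879593983/280838843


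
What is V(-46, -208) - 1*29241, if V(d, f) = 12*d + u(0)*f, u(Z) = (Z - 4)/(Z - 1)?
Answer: -30625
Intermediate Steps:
u(Z) = (-4 + Z)/(-1 + Z)
V(d, f) = 4*f + 12*d (V(d, f) = 12*d + ((-4 + 0)/(-1 + 0))*f = 12*d + (-4/(-1))*f = 12*d + (-1*(-4))*f = 12*d + 4*f = 4*f + 12*d)
V(-46, -208) - 1*29241 = (4*(-208) + 12*(-46)) - 1*29241 = (-832 - 552) - 29241 = -1384 - 29241 = -30625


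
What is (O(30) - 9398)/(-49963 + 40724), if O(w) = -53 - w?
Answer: 9481/9239 ≈ 1.0262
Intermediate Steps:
(O(30) - 9398)/(-49963 + 40724) = ((-53 - 1*30) - 9398)/(-49963 + 40724) = ((-53 - 30) - 9398)/(-9239) = (-83 - 9398)*(-1/9239) = -9481*(-1/9239) = 9481/9239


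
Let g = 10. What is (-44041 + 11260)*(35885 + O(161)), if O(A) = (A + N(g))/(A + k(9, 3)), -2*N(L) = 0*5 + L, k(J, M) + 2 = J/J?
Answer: -47055125859/40 ≈ -1.1764e+9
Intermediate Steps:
k(J, M) = -1 (k(J, M) = -2 + J/J = -2 + 1 = -1)
N(L) = -L/2 (N(L) = -(0*5 + L)/2 = -(0 + L)/2 = -L/2)
O(A) = (-5 + A)/(-1 + A) (O(A) = (A - 1/2*10)/(A - 1) = (A - 5)/(-1 + A) = (-5 + A)/(-1 + A))
(-44041 + 11260)*(35885 + O(161)) = (-44041 + 11260)*(35885 + (-5 + 161)/(-1 + 161)) = -32781*(35885 + 156/160) = -32781*(35885 + (1/160)*156) = -32781*(35885 + 39/40) = -32781*1435439/40 = -47055125859/40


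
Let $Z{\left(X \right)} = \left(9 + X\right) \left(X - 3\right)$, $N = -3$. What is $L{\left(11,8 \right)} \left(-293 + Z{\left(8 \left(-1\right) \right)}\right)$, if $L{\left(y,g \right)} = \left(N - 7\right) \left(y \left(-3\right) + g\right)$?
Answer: $-76000$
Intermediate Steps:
$Z{\left(X \right)} = \left(-3 + X\right) \left(9 + X\right)$ ($Z{\left(X \right)} = \left(9 + X\right) \left(-3 + X\right) = \left(-3 + X\right) \left(9 + X\right)$)
$L{\left(y,g \right)} = - 10 g + 30 y$ ($L{\left(y,g \right)} = \left(-3 - 7\right) \left(y \left(-3\right) + g\right) = - 10 \left(- 3 y + g\right) = - 10 \left(g - 3 y\right) = - 10 g + 30 y$)
$L{\left(11,8 \right)} \left(-293 + Z{\left(8 \left(-1\right) \right)}\right) = \left(\left(-10\right) 8 + 30 \cdot 11\right) \left(-293 + \left(-27 + \left(8 \left(-1\right)\right)^{2} + 6 \cdot 8 \left(-1\right)\right)\right) = \left(-80 + 330\right) \left(-293 + \left(-27 + \left(-8\right)^{2} + 6 \left(-8\right)\right)\right) = 250 \left(-293 - 11\right) = 250 \left(-304\right) = -76000$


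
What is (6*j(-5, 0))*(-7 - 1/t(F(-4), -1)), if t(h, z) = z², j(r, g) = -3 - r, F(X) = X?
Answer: -96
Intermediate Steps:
(6*j(-5, 0))*(-7 - 1/t(F(-4), -1)) = (6*(-3 - 1*(-5)))*(-7 - 1/((-1)²)) = (6*(-3 + 5))*(-7 - 1/1) = (6*2)*(-7 - 1*1) = 12*(-7 - 1) = 12*(-8) = -96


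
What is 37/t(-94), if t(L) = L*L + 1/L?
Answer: 3478/830583 ≈ 0.0041874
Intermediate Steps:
t(L) = 1/L + L² (t(L) = L² + 1/L = 1/L + L²)
37/t(-94) = 37/(((1 + (-94)³)/(-94))) = 37/((-(1 - 830584)/94)) = 37/((-1/94*(-830583))) = 37/(830583/94) = 37*(94/830583) = 3478/830583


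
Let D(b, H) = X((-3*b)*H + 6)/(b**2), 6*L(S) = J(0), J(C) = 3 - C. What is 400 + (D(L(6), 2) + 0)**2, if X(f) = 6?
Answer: 976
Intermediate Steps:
L(S) = 1/2 (L(S) = (3 - 1*0)/6 = (3 + 0)/6 = (1/6)*3 = 1/2)
D(b, H) = 6/b**2 (D(b, H) = 6/(b**2) = 6/b**2)
400 + (D(L(6), 2) + 0)**2 = 400 + (6/2**(-2) + 0)**2 = 400 + (6*4 + 0)**2 = 400 + (24 + 0)**2 = 400 + 24**2 = 400 + 576 = 976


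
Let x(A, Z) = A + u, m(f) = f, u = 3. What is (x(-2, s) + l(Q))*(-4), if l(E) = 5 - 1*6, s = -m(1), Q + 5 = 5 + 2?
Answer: 0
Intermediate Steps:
Q = 2 (Q = -5 + (5 + 2) = -5 + 7 = 2)
s = -1 (s = -1*1 = -1)
x(A, Z) = 3 + A (x(A, Z) = A + 3 = 3 + A)
l(E) = -1 (l(E) = 5 - 6 = -1)
(x(-2, s) + l(Q))*(-4) = ((3 - 2) - 1)*(-4) = (1 - 1)*(-4) = 0*(-4) = 0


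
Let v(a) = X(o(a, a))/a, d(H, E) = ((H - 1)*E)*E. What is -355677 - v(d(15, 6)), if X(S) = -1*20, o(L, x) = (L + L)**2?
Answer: -44815297/126 ≈ -3.5568e+5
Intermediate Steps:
o(L, x) = 4*L**2 (o(L, x) = (2*L)**2 = 4*L**2)
X(S) = -20
d(H, E) = E**2*(-1 + H) (d(H, E) = ((-1 + H)*E)*E = (E*(-1 + H))*E = E**2*(-1 + H))
v(a) = -20/a
-355677 - v(d(15, 6)) = -355677 - (-20)/(6**2*(-1 + 15)) = -355677 - (-20)/(36*14) = -355677 - (-20)/504 = -355677 - 1*(-5/126) = -355677 + 5/126 = -44815297/126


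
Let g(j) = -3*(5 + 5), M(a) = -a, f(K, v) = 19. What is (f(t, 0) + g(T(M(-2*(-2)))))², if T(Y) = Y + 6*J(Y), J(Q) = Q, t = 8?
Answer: 121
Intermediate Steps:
T(Y) = 7*Y (T(Y) = Y + 6*Y = 7*Y)
g(j) = -30 (g(j) = -3*10 = -30)
(f(t, 0) + g(T(M(-2*(-2)))))² = (19 - 30)² = (-11)² = 121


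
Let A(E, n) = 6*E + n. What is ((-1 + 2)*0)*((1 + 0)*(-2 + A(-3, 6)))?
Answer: 0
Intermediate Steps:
A(E, n) = n + 6*E
((-1 + 2)*0)*((1 + 0)*(-2 + A(-3, 6))) = ((-1 + 2)*0)*((1 + 0)*(-2 + (6 + 6*(-3)))) = (1*0)*(1*(-2 + (6 - 18))) = 0*(1*(-2 - 12)) = 0*(1*(-14)) = 0*(-14) = 0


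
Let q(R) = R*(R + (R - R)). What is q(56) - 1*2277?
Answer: 859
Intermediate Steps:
q(R) = R² (q(R) = R*(R + 0) = R*R = R²)
q(56) - 1*2277 = 56² - 1*2277 = 3136 - 2277 = 859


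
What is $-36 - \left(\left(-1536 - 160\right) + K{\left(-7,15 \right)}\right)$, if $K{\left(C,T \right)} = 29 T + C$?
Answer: $1232$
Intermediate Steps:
$K{\left(C,T \right)} = C + 29 T$
$-36 - \left(\left(-1536 - 160\right) + K{\left(-7,15 \right)}\right) = -36 - \left(\left(-1536 - 160\right) + \left(-7 + 29 \cdot 15\right)\right) = -36 - \left(-1696 + \left(-7 + 435\right)\right) = -36 - \left(-1696 + 428\right) = -36 - -1268 = -36 + 1268 = 1232$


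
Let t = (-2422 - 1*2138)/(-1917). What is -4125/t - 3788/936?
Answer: -61823419/35568 ≈ -1738.2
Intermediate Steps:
t = 1520/639 (t = (-2422 - 2138)*(-1/1917) = -4560*(-1/1917) = 1520/639 ≈ 2.3787)
-4125/t - 3788/936 = -4125/1520/639 - 3788/936 = -4125*639/1520 - 3788*1/936 = -527175/304 - 947/234 = -61823419/35568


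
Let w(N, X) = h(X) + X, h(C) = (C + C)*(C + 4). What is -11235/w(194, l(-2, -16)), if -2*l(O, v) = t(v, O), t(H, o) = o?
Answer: -11235/11 ≈ -1021.4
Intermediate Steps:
h(C) = 2*C*(4 + C) (h(C) = (2*C)*(4 + C) = 2*C*(4 + C))
l(O, v) = -O/2
w(N, X) = X + 2*X*(4 + X) (w(N, X) = 2*X*(4 + X) + X = X + 2*X*(4 + X))
-11235/w(194, l(-2, -16)) = -11235/((-1/2*(-2))*(9 + 2*(-1/2*(-2)))) = -11235/(1*(9 + 2*1)) = -11235/(1*(9 + 2)) = -11235/(1*11) = -11235/11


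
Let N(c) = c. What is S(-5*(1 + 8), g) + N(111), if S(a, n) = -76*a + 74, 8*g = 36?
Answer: 3605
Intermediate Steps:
g = 9/2 (g = (⅛)*36 = 9/2 ≈ 4.5000)
S(a, n) = 74 - 76*a
S(-5*(1 + 8), g) + N(111) = (74 - (-380)*(1 + 8)) + 111 = (74 - (-380)*9) + 111 = (74 - 76*(-45)) + 111 = (74 + 3420) + 111 = 3494 + 111 = 3605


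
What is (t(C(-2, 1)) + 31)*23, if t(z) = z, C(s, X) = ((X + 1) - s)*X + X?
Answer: 828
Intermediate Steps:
C(s, X) = X + X*(1 + X - s) (C(s, X) = ((1 + X) - s)*X + X = (1 + X - s)*X + X = X*(1 + X - s) + X = X + X*(1 + X - s))
(t(C(-2, 1)) + 31)*23 = (1*(2 + 1 - 1*(-2)) + 31)*23 = (1*(2 + 1 + 2) + 31)*23 = (1*5 + 31)*23 = (5 + 31)*23 = 36*23 = 828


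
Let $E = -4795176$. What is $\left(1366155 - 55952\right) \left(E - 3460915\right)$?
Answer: $-10817155196473$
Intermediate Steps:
$\left(1366155 - 55952\right) \left(E - 3460915\right) = \left(1366155 - 55952\right) \left(-4795176 - 3460915\right) = 1310203 \left(-8256091\right) = -10817155196473$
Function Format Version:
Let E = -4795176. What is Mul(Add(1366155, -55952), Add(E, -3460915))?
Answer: -10817155196473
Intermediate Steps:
Mul(Add(1366155, -55952), Add(E, -3460915)) = Mul(Add(1366155, -55952), Add(-4795176, -3460915)) = Mul(1310203, -8256091) = -10817155196473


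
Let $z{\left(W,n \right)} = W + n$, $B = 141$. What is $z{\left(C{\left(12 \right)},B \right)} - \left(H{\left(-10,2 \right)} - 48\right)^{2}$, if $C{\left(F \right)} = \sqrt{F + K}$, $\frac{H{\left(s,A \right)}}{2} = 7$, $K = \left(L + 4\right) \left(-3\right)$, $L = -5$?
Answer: $-1015 + \sqrt{15} \approx -1011.1$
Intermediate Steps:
$K = 3$ ($K = \left(-5 + 4\right) \left(-3\right) = \left(-1\right) \left(-3\right) = 3$)
$H{\left(s,A \right)} = 14$ ($H{\left(s,A \right)} = 2 \cdot 7 = 14$)
$C{\left(F \right)} = \sqrt{3 + F}$ ($C{\left(F \right)} = \sqrt{F + 3} = \sqrt{3 + F}$)
$z{\left(C{\left(12 \right)},B \right)} - \left(H{\left(-10,2 \right)} - 48\right)^{2} = \left(\sqrt{3 + 12} + 141\right) - \left(14 - 48\right)^{2} = \left(\sqrt{15} + 141\right) - \left(-34\right)^{2} = \left(141 + \sqrt{15}\right) - 1156 = -1015 + \sqrt{15}$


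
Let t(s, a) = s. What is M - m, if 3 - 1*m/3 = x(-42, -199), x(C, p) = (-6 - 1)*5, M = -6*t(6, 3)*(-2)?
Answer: -42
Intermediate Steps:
M = 72 (M = -6*6*(-2) = -36*(-2) = 72)
x(C, p) = -35 (x(C, p) = -7*5 = -35)
m = 114 (m = 9 - 3*(-35) = 9 + 105 = 114)
M - m = 72 - 1*114 = 72 - 114 = -42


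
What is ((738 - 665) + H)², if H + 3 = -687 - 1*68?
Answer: 469225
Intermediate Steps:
H = -758 (H = -3 + (-687 - 1*68) = -3 + (-687 - 68) = -3 - 755 = -758)
((738 - 665) + H)² = ((738 - 665) - 758)² = (73 - 758)² = (-685)² = 469225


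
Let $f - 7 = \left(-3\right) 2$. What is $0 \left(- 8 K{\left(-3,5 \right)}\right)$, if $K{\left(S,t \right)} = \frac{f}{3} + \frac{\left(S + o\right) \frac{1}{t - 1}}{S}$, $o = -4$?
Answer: $0$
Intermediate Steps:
$f = 1$ ($f = 7 - 6 = 1$)
$K{\left(S,t \right)} = \frac{1}{3} + \frac{-4 + S}{S \left(-1 + t\right)}$ ($K{\left(S,t \right)} = 1 \cdot \frac{1}{3} + \frac{\left(S - 4\right) \frac{1}{t - 1}}{S} = 1 \cdot \frac{1}{3} + \frac{\left(-4 + S\right) \frac{1}{-1 + t}}{S} = \frac{1}{3} + \frac{\frac{1}{-1 + t} \left(-4 + S\right)}{S} = \frac{1}{3} + \frac{-4 + S}{S \left(-1 + t\right)}$)
$0 \left(- 8 K{\left(-3,5 \right)}\right) = 0 \left(- 8 \frac{-12 + 2 \left(-3\right) - 15}{3 \left(-3\right) \left(-1 + 5\right)}\right) = 0 \left(- 8 \cdot \frac{1}{3} \left(- \frac{1}{3}\right) \frac{1}{4} \left(-12 - 6 - 15\right)\right) = 0 \left(- 8 \cdot \frac{1}{3} \left(- \frac{1}{3}\right) \frac{1}{4} \left(-33\right)\right) = 0 \left(\left(-8\right) \frac{11}{12}\right) = 0 \left(- \frac{22}{3}\right) = 0$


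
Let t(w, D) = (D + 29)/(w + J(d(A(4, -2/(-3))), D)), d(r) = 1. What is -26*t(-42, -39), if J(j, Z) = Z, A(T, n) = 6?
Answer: -260/81 ≈ -3.2099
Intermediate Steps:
t(w, D) = (29 + D)/(D + w) (t(w, D) = (D + 29)/(w + D) = (29 + D)/(D + w))
-26*t(-42, -39) = -26*(29 - 39)/(-39 - 42) = -26*(-10)/(-81) = -(-26)*(-10)/81 = -26*10/81 = -260/81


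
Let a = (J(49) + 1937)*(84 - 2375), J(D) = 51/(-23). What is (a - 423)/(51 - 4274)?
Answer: 101959229/97129 ≈ 1049.7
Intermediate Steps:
J(D) = -51/23 (J(D) = 51*(-1/23) = -51/23)
a = -101949500/23 (a = (-51/23 + 1937)*(84 - 2375) = (44500/23)*(-2291) = -101949500/23 ≈ -4.4326e+6)
(a - 423)/(51 - 4274) = (-101949500/23 - 423)/(51 - 4274) = -101959229/23/(-4223) = -101959229/23*(-1/4223) = 101959229/97129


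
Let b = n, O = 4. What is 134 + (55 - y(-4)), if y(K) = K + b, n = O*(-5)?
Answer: 213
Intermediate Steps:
n = -20 (n = 4*(-5) = -20)
b = -20
y(K) = -20 + K (y(K) = K - 20 = -20 + K)
134 + (55 - y(-4)) = 134 + (55 - (-20 - 4)) = 134 + (55 - 1*(-24)) = 134 + (55 + 24) = 134 + 79 = 213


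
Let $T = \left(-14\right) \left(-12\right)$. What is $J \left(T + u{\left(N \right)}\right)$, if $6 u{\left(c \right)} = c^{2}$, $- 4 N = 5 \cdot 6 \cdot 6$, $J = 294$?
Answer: $148617$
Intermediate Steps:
$N = -45$ ($N = - \frac{5 \cdot 6 \cdot 6}{4} = - \frac{30 \cdot 6}{4} = \left(- \frac{1}{4}\right) 180 = -45$)
$u{\left(c \right)} = \frac{c^{2}}{6}$
$T = 168$
$J \left(T + u{\left(N \right)}\right) = 294 \left(168 + \frac{\left(-45\right)^{2}}{6}\right) = 294 \left(168 + \frac{1}{6} \cdot 2025\right) = 294 \left(168 + \frac{675}{2}\right) = 294 \cdot \frac{1011}{2} = 148617$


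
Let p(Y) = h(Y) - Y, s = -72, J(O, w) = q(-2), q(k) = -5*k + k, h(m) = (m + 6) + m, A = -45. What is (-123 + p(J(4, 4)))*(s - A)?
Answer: 2943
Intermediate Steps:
h(m) = 6 + 2*m (h(m) = (6 + m) + m = 6 + 2*m)
q(k) = -4*k
J(O, w) = 8 (J(O, w) = -4*(-2) = 8)
p(Y) = 6 + Y (p(Y) = (6 + 2*Y) - Y = 6 + Y)
(-123 + p(J(4, 4)))*(s - A) = (-123 + (6 + 8))*(-72 - 1*(-45)) = (-123 + 14)*(-72 + 45) = -109*(-27) = 2943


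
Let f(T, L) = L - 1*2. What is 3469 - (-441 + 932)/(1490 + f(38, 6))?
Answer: 5182195/1494 ≈ 3468.7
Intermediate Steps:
f(T, L) = -2 + L (f(T, L) = L - 2 = -2 + L)
3469 - (-441 + 932)/(1490 + f(38, 6)) = 3469 - (-441 + 932)/(1490 + (-2 + 6)) = 3469 - 491/(1490 + 4) = 3469 - 491/1494 = 5182195/1494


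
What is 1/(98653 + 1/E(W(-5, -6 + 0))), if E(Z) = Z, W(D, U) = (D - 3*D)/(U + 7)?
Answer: 10/986531 ≈ 1.0137e-5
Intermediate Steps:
W(D, U) = -2*D/(7 + U) (W(D, U) = (-2*D)/(7 + U) = -2*D/(7 + U))
1/(98653 + 1/E(W(-5, -6 + 0))) = 1/(98653 + 1/(-2*(-5)/(7 + (-6 + 0)))) = 1/(98653 + 1/(-2*(-5)/(7 - 6))) = 1/(98653 + 1/(-2*(-5)/1)) = 1/(98653 + 1/(-2*(-5)*1)) = 1/(98653 + 1/10) = 1/(98653 + ⅒) = 1/(986531/10) = 10/986531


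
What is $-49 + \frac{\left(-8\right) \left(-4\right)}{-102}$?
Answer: $- \frac{2515}{51} \approx -49.314$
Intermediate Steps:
$-49 + \frac{\left(-8\right) \left(-4\right)}{-102} = -49 + 32 \left(- \frac{1}{102}\right) = -49 - \frac{16}{51} = - \frac{2515}{51}$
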